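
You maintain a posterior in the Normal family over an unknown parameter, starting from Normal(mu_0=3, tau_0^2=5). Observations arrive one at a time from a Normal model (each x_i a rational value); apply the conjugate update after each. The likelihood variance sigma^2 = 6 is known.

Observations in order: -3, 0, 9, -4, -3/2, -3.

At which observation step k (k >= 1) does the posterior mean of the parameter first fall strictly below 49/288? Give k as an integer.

k = 6

obs 1: x=-3 → posterior Normal(3/11, 30/11)
obs 2: x=0 → posterior Normal(3/16, 15/8)
obs 3: x=9 → posterior Normal(16/7, 10/7)
obs 4: x=-4 → posterior Normal(14/13, 15/13)
obs 5: x=-3/2 → posterior Normal(41/62, 30/31)
obs 6: x=-3 → posterior Normal(11/72, 5/6)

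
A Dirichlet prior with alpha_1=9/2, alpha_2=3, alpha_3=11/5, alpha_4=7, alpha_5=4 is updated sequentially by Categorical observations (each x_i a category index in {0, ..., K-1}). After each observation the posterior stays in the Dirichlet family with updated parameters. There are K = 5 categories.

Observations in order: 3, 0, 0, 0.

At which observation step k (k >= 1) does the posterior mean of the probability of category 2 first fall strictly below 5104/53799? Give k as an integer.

obs 1: x=3 → posterior Dirichlet(9/2, 3, 11/5, 8, 4)
obs 2: x=0 → posterior Dirichlet(11/2, 3, 11/5, 8, 4)
obs 3: x=0 → posterior Dirichlet(13/2, 3, 11/5, 8, 4)
obs 4: x=0 → posterior Dirichlet(15/2, 3, 11/5, 8, 4)

k = 3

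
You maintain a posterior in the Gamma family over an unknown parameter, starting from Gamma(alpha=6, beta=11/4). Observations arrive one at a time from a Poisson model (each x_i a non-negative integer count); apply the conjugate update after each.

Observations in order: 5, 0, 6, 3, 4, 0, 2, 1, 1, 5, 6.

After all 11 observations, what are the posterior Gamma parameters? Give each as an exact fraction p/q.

obs 1: x=5 → posterior Gamma(11, 15/4)
obs 2: x=0 → posterior Gamma(11, 19/4)
obs 3: x=6 → posterior Gamma(17, 23/4)
obs 4: x=3 → posterior Gamma(20, 27/4)
obs 5: x=4 → posterior Gamma(24, 31/4)
obs 6: x=0 → posterior Gamma(24, 35/4)
obs 7: x=2 → posterior Gamma(26, 39/4)
obs 8: x=1 → posterior Gamma(27, 43/4)
obs 9: x=1 → posterior Gamma(28, 47/4)
obs 10: x=5 → posterior Gamma(33, 51/4)
obs 11: x=6 → posterior Gamma(39, 55/4)

alpha=39, beta=55/4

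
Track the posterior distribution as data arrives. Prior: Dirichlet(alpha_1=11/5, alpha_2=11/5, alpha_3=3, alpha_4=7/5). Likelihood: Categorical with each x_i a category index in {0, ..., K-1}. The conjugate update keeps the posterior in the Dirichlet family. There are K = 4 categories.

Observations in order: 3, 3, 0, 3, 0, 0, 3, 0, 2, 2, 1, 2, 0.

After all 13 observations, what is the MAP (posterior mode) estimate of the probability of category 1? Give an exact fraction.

11/89

obs 1: x=3 → posterior Dirichlet(11/5, 11/5, 3, 12/5)
obs 2: x=3 → posterior Dirichlet(11/5, 11/5, 3, 17/5)
obs 3: x=0 → posterior Dirichlet(16/5, 11/5, 3, 17/5)
obs 4: x=3 → posterior Dirichlet(16/5, 11/5, 3, 22/5)
obs 5: x=0 → posterior Dirichlet(21/5, 11/5, 3, 22/5)
obs 6: x=0 → posterior Dirichlet(26/5, 11/5, 3, 22/5)
obs 7: x=3 → posterior Dirichlet(26/5, 11/5, 3, 27/5)
obs 8: x=0 → posterior Dirichlet(31/5, 11/5, 3, 27/5)
obs 9: x=2 → posterior Dirichlet(31/5, 11/5, 4, 27/5)
obs 10: x=2 → posterior Dirichlet(31/5, 11/5, 5, 27/5)
obs 11: x=1 → posterior Dirichlet(31/5, 16/5, 5, 27/5)
obs 12: x=2 → posterior Dirichlet(31/5, 16/5, 6, 27/5)
obs 13: x=0 → posterior Dirichlet(36/5, 16/5, 6, 27/5)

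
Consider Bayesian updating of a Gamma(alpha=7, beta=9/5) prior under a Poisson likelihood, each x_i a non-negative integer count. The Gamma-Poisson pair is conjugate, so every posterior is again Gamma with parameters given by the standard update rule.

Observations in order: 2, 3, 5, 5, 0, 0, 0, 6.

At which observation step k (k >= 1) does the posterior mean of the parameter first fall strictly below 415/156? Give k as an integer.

k = 7

obs 1: x=2 → posterior Gamma(9, 14/5)
obs 2: x=3 → posterior Gamma(12, 19/5)
obs 3: x=5 → posterior Gamma(17, 24/5)
obs 4: x=5 → posterior Gamma(22, 29/5)
obs 5: x=0 → posterior Gamma(22, 34/5)
obs 6: x=0 → posterior Gamma(22, 39/5)
obs 7: x=0 → posterior Gamma(22, 44/5)
obs 8: x=6 → posterior Gamma(28, 49/5)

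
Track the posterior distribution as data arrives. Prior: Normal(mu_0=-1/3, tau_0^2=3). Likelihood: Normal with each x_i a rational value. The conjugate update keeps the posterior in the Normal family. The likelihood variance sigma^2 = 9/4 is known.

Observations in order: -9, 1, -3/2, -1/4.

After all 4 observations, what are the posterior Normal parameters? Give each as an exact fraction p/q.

mu_0=-40/19, tau_0^2=9/19

obs 1: x=-9 → posterior Normal(-37/7, 9/7)
obs 2: x=1 → posterior Normal(-3, 9/11)
obs 3: x=-3/2 → posterior Normal(-13/5, 3/5)
obs 4: x=-1/4 → posterior Normal(-40/19, 9/19)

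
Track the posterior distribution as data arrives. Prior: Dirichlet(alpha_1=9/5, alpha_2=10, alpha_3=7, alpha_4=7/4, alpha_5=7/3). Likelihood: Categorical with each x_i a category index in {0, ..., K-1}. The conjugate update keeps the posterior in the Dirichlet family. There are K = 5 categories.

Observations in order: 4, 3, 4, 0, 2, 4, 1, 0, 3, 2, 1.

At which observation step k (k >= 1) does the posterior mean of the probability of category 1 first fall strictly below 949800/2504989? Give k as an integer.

obs 1: x=4 → posterior Dirichlet(9/5, 10, 7, 7/4, 10/3)
obs 2: x=3 → posterior Dirichlet(9/5, 10, 7, 11/4, 10/3)
obs 3: x=4 → posterior Dirichlet(9/5, 10, 7, 11/4, 13/3)
obs 4: x=0 → posterior Dirichlet(14/5, 10, 7, 11/4, 13/3)
obs 5: x=2 → posterior Dirichlet(14/5, 10, 8, 11/4, 13/3)
obs 6: x=4 → posterior Dirichlet(14/5, 10, 8, 11/4, 16/3)
obs 7: x=1 → posterior Dirichlet(14/5, 11, 8, 11/4, 16/3)
obs 8: x=0 → posterior Dirichlet(19/5, 11, 8, 11/4, 16/3)
obs 9: x=3 → posterior Dirichlet(19/5, 11, 8, 15/4, 16/3)
obs 10: x=2 → posterior Dirichlet(19/5, 11, 9, 15/4, 16/3)
obs 11: x=1 → posterior Dirichlet(19/5, 12, 9, 15/4, 16/3)

k = 4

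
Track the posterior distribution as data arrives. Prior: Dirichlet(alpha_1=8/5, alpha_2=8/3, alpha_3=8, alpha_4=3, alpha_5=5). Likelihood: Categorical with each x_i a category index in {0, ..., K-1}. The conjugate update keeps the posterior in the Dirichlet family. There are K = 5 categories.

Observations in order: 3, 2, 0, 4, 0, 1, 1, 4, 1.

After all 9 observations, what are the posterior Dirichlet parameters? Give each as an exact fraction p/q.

alpha_1=18/5, alpha_2=17/3, alpha_3=9, alpha_4=4, alpha_5=7

obs 1: x=3 → posterior Dirichlet(8/5, 8/3, 8, 4, 5)
obs 2: x=2 → posterior Dirichlet(8/5, 8/3, 9, 4, 5)
obs 3: x=0 → posterior Dirichlet(13/5, 8/3, 9, 4, 5)
obs 4: x=4 → posterior Dirichlet(13/5, 8/3, 9, 4, 6)
obs 5: x=0 → posterior Dirichlet(18/5, 8/3, 9, 4, 6)
obs 6: x=1 → posterior Dirichlet(18/5, 11/3, 9, 4, 6)
obs 7: x=1 → posterior Dirichlet(18/5, 14/3, 9, 4, 6)
obs 8: x=4 → posterior Dirichlet(18/5, 14/3, 9, 4, 7)
obs 9: x=1 → posterior Dirichlet(18/5, 17/3, 9, 4, 7)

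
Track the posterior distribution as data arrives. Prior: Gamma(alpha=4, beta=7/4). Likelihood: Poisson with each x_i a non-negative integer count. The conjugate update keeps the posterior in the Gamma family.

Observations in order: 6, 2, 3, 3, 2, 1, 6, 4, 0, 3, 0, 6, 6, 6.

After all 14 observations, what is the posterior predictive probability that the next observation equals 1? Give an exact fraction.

obs 1: x=6 → posterior Gamma(10, 11/4)
obs 2: x=2 → posterior Gamma(12, 15/4)
obs 3: x=3 → posterior Gamma(15, 19/4)
obs 4: x=3 → posterior Gamma(18, 23/4)
obs 5: x=2 → posterior Gamma(20, 27/4)
obs 6: x=1 → posterior Gamma(21, 31/4)
obs 7: x=6 → posterior Gamma(27, 35/4)
obs 8: x=4 → posterior Gamma(31, 39/4)
obs 9: x=0 → posterior Gamma(31, 43/4)
obs 10: x=3 → posterior Gamma(34, 47/4)
obs 11: x=0 → posterior Gamma(34, 51/4)
obs 12: x=6 → posterior Gamma(40, 55/4)
obs 13: x=6 → posterior Gamma(46, 59/4)
obs 14: x=6 → posterior Gamma(52, 63/4)

765194617639372947884500550347568492109170313498635002605857099358096646567726022680348744970448/6052914552722019591898711030314941034235684285865095543437428583423360086532851192983977435055987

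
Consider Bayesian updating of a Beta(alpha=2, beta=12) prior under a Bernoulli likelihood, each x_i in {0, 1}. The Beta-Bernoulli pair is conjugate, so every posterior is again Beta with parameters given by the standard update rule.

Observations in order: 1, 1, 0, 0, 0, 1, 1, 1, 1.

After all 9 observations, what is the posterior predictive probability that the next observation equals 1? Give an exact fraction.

obs 1: x=1 → posterior Beta(3, 12)
obs 2: x=1 → posterior Beta(4, 12)
obs 3: x=0 → posterior Beta(4, 13)
obs 4: x=0 → posterior Beta(4, 14)
obs 5: x=0 → posterior Beta(4, 15)
obs 6: x=1 → posterior Beta(5, 15)
obs 7: x=1 → posterior Beta(6, 15)
obs 8: x=1 → posterior Beta(7, 15)
obs 9: x=1 → posterior Beta(8, 15)

8/23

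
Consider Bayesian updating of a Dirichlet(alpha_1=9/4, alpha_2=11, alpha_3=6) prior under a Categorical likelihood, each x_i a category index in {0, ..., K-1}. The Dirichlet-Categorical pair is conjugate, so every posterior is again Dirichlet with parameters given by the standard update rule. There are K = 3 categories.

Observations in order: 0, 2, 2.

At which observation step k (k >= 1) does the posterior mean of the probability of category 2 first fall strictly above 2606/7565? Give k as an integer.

obs 1: x=0 → posterior Dirichlet(13/4, 11, 6)
obs 2: x=2 → posterior Dirichlet(13/4, 11, 7)
obs 3: x=2 → posterior Dirichlet(13/4, 11, 8)

k = 3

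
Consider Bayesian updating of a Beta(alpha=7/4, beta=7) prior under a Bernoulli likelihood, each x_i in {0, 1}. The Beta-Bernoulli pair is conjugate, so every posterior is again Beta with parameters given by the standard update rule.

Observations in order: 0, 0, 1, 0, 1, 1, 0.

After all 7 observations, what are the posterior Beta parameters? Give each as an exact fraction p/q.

obs 1: x=0 → posterior Beta(7/4, 8)
obs 2: x=0 → posterior Beta(7/4, 9)
obs 3: x=1 → posterior Beta(11/4, 9)
obs 4: x=0 → posterior Beta(11/4, 10)
obs 5: x=1 → posterior Beta(15/4, 10)
obs 6: x=1 → posterior Beta(19/4, 10)
obs 7: x=0 → posterior Beta(19/4, 11)

alpha=19/4, beta=11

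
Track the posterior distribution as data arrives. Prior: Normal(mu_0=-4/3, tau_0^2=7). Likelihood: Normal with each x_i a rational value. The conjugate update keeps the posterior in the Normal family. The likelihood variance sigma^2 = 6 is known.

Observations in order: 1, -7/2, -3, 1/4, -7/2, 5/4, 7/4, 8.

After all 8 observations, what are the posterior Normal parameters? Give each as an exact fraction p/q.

obs 1: x=1 → posterior Normal(-1/13, 42/13)
obs 2: x=-7/2 → posterior Normal(-51/40, 21/10)
obs 3: x=-3 → posterior Normal(-31/18, 14/9)
obs 4: x=1/4 → posterior Normal(-179/136, 21/17)
obs 5: x=-7/2 → posterior Normal(-277/164, 42/41)
obs 6: x=5/4 → posterior Normal(-121/96, 7/8)
obs 7: x=7/4 → posterior Normal(-193/220, 42/55)
obs 8: x=8 → posterior Normal(1/8, 21/31)

mu_0=1/8, tau_0^2=21/31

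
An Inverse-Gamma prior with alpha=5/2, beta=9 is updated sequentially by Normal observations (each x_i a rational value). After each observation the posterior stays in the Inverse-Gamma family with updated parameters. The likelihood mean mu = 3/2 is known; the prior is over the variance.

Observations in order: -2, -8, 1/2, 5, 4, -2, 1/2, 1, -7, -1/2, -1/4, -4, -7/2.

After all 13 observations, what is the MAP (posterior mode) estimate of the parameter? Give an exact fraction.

obs 1: x=-2 → posterior Inverse-Gamma(3, 121/8)
obs 2: x=-8 → posterior Inverse-Gamma(7/2, 241/4)
obs 3: x=1/2 → posterior Inverse-Gamma(4, 243/4)
obs 4: x=5 → posterior Inverse-Gamma(9/2, 535/8)
obs 5: x=4 → posterior Inverse-Gamma(5, 70)
obs 6: x=-2 → posterior Inverse-Gamma(11/2, 609/8)
obs 7: x=1/2 → posterior Inverse-Gamma(6, 613/8)
obs 8: x=1 → posterior Inverse-Gamma(13/2, 307/4)
obs 9: x=-7 → posterior Inverse-Gamma(7, 903/8)
obs 10: x=-1/2 → posterior Inverse-Gamma(15/2, 919/8)
obs 11: x=-1/4 → posterior Inverse-Gamma(8, 3725/32)
obs 12: x=-4 → posterior Inverse-Gamma(17/2, 4209/32)
obs 13: x=-7/2 → posterior Inverse-Gamma(9, 4609/32)

4609/320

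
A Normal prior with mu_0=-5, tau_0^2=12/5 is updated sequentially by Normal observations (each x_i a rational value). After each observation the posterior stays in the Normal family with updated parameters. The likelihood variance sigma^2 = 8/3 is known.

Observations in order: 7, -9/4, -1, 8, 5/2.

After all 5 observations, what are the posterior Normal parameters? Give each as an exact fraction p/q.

obs 1: x=7 → posterior Normal(13/19, 24/19)
obs 2: x=-9/4 → posterior Normal(-29/112, 6/7)
obs 3: x=-1 → posterior Normal(-65/148, 24/37)
obs 4: x=8 → posterior Normal(223/184, 12/23)
obs 5: x=5/2 → posterior Normal(313/220, 24/55)

mu_0=313/220, tau_0^2=24/55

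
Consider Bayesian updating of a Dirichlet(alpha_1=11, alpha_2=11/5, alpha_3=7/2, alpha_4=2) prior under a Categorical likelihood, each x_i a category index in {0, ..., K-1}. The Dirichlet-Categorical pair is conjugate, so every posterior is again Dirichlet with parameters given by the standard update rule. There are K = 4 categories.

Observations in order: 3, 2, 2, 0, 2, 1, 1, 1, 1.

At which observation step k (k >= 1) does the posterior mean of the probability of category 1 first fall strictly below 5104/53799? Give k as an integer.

k = 5

obs 1: x=3 → posterior Dirichlet(11, 11/5, 7/2, 3)
obs 2: x=2 → posterior Dirichlet(11, 11/5, 9/2, 3)
obs 3: x=2 → posterior Dirichlet(11, 11/5, 11/2, 3)
obs 4: x=0 → posterior Dirichlet(12, 11/5, 11/2, 3)
obs 5: x=2 → posterior Dirichlet(12, 11/5, 13/2, 3)
obs 6: x=1 → posterior Dirichlet(12, 16/5, 13/2, 3)
obs 7: x=1 → posterior Dirichlet(12, 21/5, 13/2, 3)
obs 8: x=1 → posterior Dirichlet(12, 26/5, 13/2, 3)
obs 9: x=1 → posterior Dirichlet(12, 31/5, 13/2, 3)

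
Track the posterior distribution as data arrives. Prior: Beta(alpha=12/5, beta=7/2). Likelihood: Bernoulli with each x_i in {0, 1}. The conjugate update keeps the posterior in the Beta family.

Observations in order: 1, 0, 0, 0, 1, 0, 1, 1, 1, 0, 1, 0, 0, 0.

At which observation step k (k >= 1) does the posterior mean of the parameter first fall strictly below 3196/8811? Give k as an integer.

k = 4

obs 1: x=1 → posterior Beta(17/5, 7/2)
obs 2: x=0 → posterior Beta(17/5, 9/2)
obs 3: x=0 → posterior Beta(17/5, 11/2)
obs 4: x=0 → posterior Beta(17/5, 13/2)
obs 5: x=1 → posterior Beta(22/5, 13/2)
obs 6: x=0 → posterior Beta(22/5, 15/2)
obs 7: x=1 → posterior Beta(27/5, 15/2)
obs 8: x=1 → posterior Beta(32/5, 15/2)
obs 9: x=1 → posterior Beta(37/5, 15/2)
obs 10: x=0 → posterior Beta(37/5, 17/2)
obs 11: x=1 → posterior Beta(42/5, 17/2)
obs 12: x=0 → posterior Beta(42/5, 19/2)
obs 13: x=0 → posterior Beta(42/5, 21/2)
obs 14: x=0 → posterior Beta(42/5, 23/2)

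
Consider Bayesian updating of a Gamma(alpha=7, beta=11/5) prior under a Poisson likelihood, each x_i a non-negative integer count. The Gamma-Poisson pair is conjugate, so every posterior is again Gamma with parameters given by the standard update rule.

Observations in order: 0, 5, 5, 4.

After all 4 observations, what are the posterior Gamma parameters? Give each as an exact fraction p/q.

obs 1: x=0 → posterior Gamma(7, 16/5)
obs 2: x=5 → posterior Gamma(12, 21/5)
obs 3: x=5 → posterior Gamma(17, 26/5)
obs 4: x=4 → posterior Gamma(21, 31/5)

alpha=21, beta=31/5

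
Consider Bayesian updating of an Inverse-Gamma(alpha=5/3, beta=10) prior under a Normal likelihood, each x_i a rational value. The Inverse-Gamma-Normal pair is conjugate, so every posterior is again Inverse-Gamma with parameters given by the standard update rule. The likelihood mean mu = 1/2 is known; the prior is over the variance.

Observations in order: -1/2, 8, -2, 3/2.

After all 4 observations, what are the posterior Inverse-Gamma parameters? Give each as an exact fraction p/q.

obs 1: x=-1/2 → posterior Inverse-Gamma(13/6, 21/2)
obs 2: x=8 → posterior Inverse-Gamma(8/3, 309/8)
obs 3: x=-2 → posterior Inverse-Gamma(19/6, 167/4)
obs 4: x=3/2 → posterior Inverse-Gamma(11/3, 169/4)

alpha=11/3, beta=169/4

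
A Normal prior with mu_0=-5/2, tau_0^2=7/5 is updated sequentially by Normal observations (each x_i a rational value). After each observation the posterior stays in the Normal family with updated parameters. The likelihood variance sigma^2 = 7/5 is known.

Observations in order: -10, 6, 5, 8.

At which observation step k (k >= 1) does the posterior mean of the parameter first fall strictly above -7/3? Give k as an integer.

k = 2

obs 1: x=-10 → posterior Normal(-25/4, 7/10)
obs 2: x=6 → posterior Normal(-13/6, 7/15)
obs 3: x=5 → posterior Normal(-3/8, 7/20)
obs 4: x=8 → posterior Normal(13/10, 7/25)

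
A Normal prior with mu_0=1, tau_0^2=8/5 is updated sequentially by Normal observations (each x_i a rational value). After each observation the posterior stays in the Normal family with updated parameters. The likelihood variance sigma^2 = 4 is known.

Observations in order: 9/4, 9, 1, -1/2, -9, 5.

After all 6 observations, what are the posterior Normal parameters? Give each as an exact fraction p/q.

obs 1: x=9/4 → posterior Normal(19/14, 8/7)
obs 2: x=9 → posterior Normal(55/18, 8/9)
obs 3: x=1 → posterior Normal(59/22, 8/11)
obs 4: x=-1/2 → posterior Normal(57/26, 8/13)
obs 5: x=-9 → posterior Normal(7/10, 8/15)
obs 6: x=5 → posterior Normal(41/34, 8/17)

mu_0=41/34, tau_0^2=8/17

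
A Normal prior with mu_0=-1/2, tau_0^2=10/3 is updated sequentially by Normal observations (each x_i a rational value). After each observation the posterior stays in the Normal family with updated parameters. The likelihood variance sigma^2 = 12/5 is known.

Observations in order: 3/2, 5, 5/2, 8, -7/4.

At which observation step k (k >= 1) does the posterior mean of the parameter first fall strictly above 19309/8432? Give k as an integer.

k = 3

obs 1: x=3/2 → posterior Normal(57/86, 60/43)
obs 2: x=5 → posterior Normal(307/136, 15/17)
obs 3: x=5/2 → posterior Normal(72/31, 20/31)
obs 4: x=8 → posterior Normal(208/59, 30/59)
obs 5: x=-7/4 → posterior Normal(1489/572, 60/143)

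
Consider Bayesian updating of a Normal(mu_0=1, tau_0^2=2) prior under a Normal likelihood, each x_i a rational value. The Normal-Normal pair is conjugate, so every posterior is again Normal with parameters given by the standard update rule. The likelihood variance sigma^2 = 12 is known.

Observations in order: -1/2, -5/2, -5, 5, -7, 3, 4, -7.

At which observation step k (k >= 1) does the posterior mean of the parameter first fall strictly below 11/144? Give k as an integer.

obs 1: x=-1/2 → posterior Normal(11/14, 12/7)
obs 2: x=-5/2 → posterior Normal(3/8, 3/2)
obs 3: x=-5 → posterior Normal(-2/9, 4/3)
obs 4: x=5 → posterior Normal(3/10, 6/5)
obs 5: x=-7 → posterior Normal(-4/11, 12/11)
obs 6: x=3 → posterior Normal(-1/12, 1)
obs 7: x=4 → posterior Normal(3/13, 12/13)
obs 8: x=-7 → posterior Normal(-2/7, 6/7)

k = 3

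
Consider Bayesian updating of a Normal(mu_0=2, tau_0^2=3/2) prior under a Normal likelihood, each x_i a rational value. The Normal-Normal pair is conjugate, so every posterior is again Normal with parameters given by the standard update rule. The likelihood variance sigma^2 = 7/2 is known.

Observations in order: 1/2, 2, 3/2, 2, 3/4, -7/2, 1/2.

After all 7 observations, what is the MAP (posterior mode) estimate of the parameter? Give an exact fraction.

obs 1: x=1/2 → posterior Normal(31/20, 21/20)
obs 2: x=2 → posterior Normal(43/26, 21/26)
obs 3: x=3/2 → posterior Normal(13/8, 21/32)
obs 4: x=2 → posterior Normal(32/19, 21/38)
obs 5: x=3/4 → posterior Normal(137/88, 21/44)
obs 6: x=-7/2 → posterior Normal(19/20, 21/50)
obs 7: x=1/2 → posterior Normal(101/112, 3/8)

101/112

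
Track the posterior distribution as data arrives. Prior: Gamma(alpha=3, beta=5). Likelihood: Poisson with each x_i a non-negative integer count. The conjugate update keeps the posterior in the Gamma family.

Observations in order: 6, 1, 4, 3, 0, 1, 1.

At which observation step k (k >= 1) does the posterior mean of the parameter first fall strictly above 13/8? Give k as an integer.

obs 1: x=6 → posterior Gamma(9, 6)
obs 2: x=1 → posterior Gamma(10, 7)
obs 3: x=4 → posterior Gamma(14, 8)
obs 4: x=3 → posterior Gamma(17, 9)
obs 5: x=0 → posterior Gamma(17, 10)
obs 6: x=1 → posterior Gamma(18, 11)
obs 7: x=1 → posterior Gamma(19, 12)

k = 3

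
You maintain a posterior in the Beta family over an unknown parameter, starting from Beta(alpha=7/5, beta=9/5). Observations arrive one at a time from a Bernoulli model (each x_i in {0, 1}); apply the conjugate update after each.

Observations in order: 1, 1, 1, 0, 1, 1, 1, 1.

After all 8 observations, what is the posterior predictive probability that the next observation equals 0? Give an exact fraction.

1/4

obs 1: x=1 → posterior Beta(12/5, 9/5)
obs 2: x=1 → posterior Beta(17/5, 9/5)
obs 3: x=1 → posterior Beta(22/5, 9/5)
obs 4: x=0 → posterior Beta(22/5, 14/5)
obs 5: x=1 → posterior Beta(27/5, 14/5)
obs 6: x=1 → posterior Beta(32/5, 14/5)
obs 7: x=1 → posterior Beta(37/5, 14/5)
obs 8: x=1 → posterior Beta(42/5, 14/5)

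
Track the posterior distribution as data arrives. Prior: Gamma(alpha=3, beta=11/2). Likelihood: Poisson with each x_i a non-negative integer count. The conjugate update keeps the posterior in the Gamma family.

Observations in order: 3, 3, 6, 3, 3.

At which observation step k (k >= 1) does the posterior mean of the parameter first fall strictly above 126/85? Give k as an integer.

obs 1: x=3 → posterior Gamma(6, 13/2)
obs 2: x=3 → posterior Gamma(9, 15/2)
obs 3: x=6 → posterior Gamma(15, 17/2)
obs 4: x=3 → posterior Gamma(18, 19/2)
obs 5: x=3 → posterior Gamma(21, 21/2)

k = 3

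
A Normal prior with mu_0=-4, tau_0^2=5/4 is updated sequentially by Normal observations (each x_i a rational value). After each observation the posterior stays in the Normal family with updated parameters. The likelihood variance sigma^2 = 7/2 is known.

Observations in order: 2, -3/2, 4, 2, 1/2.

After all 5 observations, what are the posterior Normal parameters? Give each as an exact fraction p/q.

obs 1: x=2 → posterior Normal(-46/19, 35/38)
obs 2: x=-3/2 → posterior Normal(-107/48, 35/48)
obs 3: x=4 → posterior Normal(-67/58, 35/58)
obs 4: x=2 → posterior Normal(-47/68, 35/68)
obs 5: x=1/2 → posterior Normal(-7/13, 35/78)

mu_0=-7/13, tau_0^2=35/78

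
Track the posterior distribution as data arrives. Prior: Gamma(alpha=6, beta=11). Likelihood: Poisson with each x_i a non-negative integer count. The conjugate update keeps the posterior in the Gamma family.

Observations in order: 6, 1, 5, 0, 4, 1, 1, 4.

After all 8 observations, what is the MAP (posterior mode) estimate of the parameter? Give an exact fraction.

obs 1: x=6 → posterior Gamma(12, 12)
obs 2: x=1 → posterior Gamma(13, 13)
obs 3: x=5 → posterior Gamma(18, 14)
obs 4: x=0 → posterior Gamma(18, 15)
obs 5: x=4 → posterior Gamma(22, 16)
obs 6: x=1 → posterior Gamma(23, 17)
obs 7: x=1 → posterior Gamma(24, 18)
obs 8: x=4 → posterior Gamma(28, 19)

27/19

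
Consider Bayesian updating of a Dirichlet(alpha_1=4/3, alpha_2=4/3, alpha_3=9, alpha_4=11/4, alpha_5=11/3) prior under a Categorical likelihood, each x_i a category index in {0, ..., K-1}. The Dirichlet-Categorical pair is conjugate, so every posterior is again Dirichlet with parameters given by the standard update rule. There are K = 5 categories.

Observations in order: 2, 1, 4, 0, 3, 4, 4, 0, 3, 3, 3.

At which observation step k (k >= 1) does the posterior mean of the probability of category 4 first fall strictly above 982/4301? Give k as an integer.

obs 1: x=2 → posterior Dirichlet(4/3, 4/3, 10, 11/4, 11/3)
obs 2: x=1 → posterior Dirichlet(4/3, 7/3, 10, 11/4, 11/3)
obs 3: x=4 → posterior Dirichlet(4/3, 7/3, 10, 11/4, 14/3)
obs 4: x=0 → posterior Dirichlet(7/3, 7/3, 10, 11/4, 14/3)
obs 5: x=3 → posterior Dirichlet(7/3, 7/3, 10, 15/4, 14/3)
obs 6: x=4 → posterior Dirichlet(7/3, 7/3, 10, 15/4, 17/3)
obs 7: x=4 → posterior Dirichlet(7/3, 7/3, 10, 15/4, 20/3)
obs 8: x=0 → posterior Dirichlet(10/3, 7/3, 10, 15/4, 20/3)
obs 9: x=3 → posterior Dirichlet(10/3, 7/3, 10, 19/4, 20/3)
obs 10: x=3 → posterior Dirichlet(10/3, 7/3, 10, 23/4, 20/3)
obs 11: x=3 → posterior Dirichlet(10/3, 7/3, 10, 27/4, 20/3)

k = 6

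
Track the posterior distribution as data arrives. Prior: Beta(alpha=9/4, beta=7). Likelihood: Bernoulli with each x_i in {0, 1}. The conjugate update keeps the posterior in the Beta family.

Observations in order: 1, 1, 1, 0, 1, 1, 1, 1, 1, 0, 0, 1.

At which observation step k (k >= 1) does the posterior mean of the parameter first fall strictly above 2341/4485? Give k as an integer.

k = 8

obs 1: x=1 → posterior Beta(13/4, 7)
obs 2: x=1 → posterior Beta(17/4, 7)
obs 3: x=1 → posterior Beta(21/4, 7)
obs 4: x=0 → posterior Beta(21/4, 8)
obs 5: x=1 → posterior Beta(25/4, 8)
obs 6: x=1 → posterior Beta(29/4, 8)
obs 7: x=1 → posterior Beta(33/4, 8)
obs 8: x=1 → posterior Beta(37/4, 8)
obs 9: x=1 → posterior Beta(41/4, 8)
obs 10: x=0 → posterior Beta(41/4, 9)
obs 11: x=0 → posterior Beta(41/4, 10)
obs 12: x=1 → posterior Beta(45/4, 10)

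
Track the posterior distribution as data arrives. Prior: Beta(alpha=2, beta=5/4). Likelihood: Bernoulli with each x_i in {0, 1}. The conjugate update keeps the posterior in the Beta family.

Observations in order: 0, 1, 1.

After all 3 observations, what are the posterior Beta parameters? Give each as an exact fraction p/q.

obs 1: x=0 → posterior Beta(2, 9/4)
obs 2: x=1 → posterior Beta(3, 9/4)
obs 3: x=1 → posterior Beta(4, 9/4)

alpha=4, beta=9/4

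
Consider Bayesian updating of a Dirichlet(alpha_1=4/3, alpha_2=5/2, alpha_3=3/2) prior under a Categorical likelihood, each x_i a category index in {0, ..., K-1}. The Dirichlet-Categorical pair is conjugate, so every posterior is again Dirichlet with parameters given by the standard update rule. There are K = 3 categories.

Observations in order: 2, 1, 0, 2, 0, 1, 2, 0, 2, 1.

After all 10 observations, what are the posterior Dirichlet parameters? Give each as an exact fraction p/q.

alpha_1=13/3, alpha_2=11/2, alpha_3=11/2

obs 1: x=2 → posterior Dirichlet(4/3, 5/2, 5/2)
obs 2: x=1 → posterior Dirichlet(4/3, 7/2, 5/2)
obs 3: x=0 → posterior Dirichlet(7/3, 7/2, 5/2)
obs 4: x=2 → posterior Dirichlet(7/3, 7/2, 7/2)
obs 5: x=0 → posterior Dirichlet(10/3, 7/2, 7/2)
obs 6: x=1 → posterior Dirichlet(10/3, 9/2, 7/2)
obs 7: x=2 → posterior Dirichlet(10/3, 9/2, 9/2)
obs 8: x=0 → posterior Dirichlet(13/3, 9/2, 9/2)
obs 9: x=2 → posterior Dirichlet(13/3, 9/2, 11/2)
obs 10: x=1 → posterior Dirichlet(13/3, 11/2, 11/2)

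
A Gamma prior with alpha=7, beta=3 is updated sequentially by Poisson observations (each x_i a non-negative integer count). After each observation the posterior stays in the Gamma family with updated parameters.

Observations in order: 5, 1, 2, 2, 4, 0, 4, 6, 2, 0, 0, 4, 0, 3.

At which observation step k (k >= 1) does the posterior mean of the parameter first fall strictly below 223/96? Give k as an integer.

obs 1: x=5 → posterior Gamma(12, 4)
obs 2: x=1 → posterior Gamma(13, 5)
obs 3: x=2 → posterior Gamma(15, 6)
obs 4: x=2 → posterior Gamma(17, 7)
obs 5: x=4 → posterior Gamma(21, 8)
obs 6: x=0 → posterior Gamma(21, 9)
obs 7: x=4 → posterior Gamma(25, 10)
obs 8: x=6 → posterior Gamma(31, 11)
obs 9: x=2 → posterior Gamma(33, 12)
obs 10: x=0 → posterior Gamma(33, 13)
obs 11: x=0 → posterior Gamma(33, 14)
obs 12: x=4 → posterior Gamma(37, 15)
obs 13: x=0 → posterior Gamma(37, 16)
obs 14: x=3 → posterior Gamma(40, 17)

k = 13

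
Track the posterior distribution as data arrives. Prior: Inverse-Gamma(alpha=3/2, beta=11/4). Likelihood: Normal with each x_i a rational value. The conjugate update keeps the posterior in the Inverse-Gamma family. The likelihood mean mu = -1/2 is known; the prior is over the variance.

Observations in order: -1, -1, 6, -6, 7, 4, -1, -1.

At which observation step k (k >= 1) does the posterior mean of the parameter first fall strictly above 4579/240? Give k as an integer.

k = 5

obs 1: x=-1 → posterior Inverse-Gamma(2, 23/8)
obs 2: x=-1 → posterior Inverse-Gamma(5/2, 3)
obs 3: x=6 → posterior Inverse-Gamma(3, 193/8)
obs 4: x=-6 → posterior Inverse-Gamma(7/2, 157/4)
obs 5: x=7 → posterior Inverse-Gamma(4, 539/8)
obs 6: x=4 → posterior Inverse-Gamma(9/2, 155/2)
obs 7: x=-1 → posterior Inverse-Gamma(5, 621/8)
obs 8: x=-1 → posterior Inverse-Gamma(11/2, 311/4)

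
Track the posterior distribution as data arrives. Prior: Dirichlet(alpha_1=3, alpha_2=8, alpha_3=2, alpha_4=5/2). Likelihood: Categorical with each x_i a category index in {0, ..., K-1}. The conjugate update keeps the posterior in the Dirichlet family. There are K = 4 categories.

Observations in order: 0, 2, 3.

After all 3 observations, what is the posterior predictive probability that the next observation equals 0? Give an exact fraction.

8/37

obs 1: x=0 → posterior Dirichlet(4, 8, 2, 5/2)
obs 2: x=2 → posterior Dirichlet(4, 8, 3, 5/2)
obs 3: x=3 → posterior Dirichlet(4, 8, 3, 7/2)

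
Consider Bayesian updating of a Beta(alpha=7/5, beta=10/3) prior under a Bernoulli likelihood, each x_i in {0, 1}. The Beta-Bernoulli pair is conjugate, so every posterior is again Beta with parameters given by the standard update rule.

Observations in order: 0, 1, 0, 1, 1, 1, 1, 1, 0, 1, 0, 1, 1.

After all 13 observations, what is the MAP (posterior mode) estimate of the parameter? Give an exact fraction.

141/236

obs 1: x=0 → posterior Beta(7/5, 13/3)
obs 2: x=1 → posterior Beta(12/5, 13/3)
obs 3: x=0 → posterior Beta(12/5, 16/3)
obs 4: x=1 → posterior Beta(17/5, 16/3)
obs 5: x=1 → posterior Beta(22/5, 16/3)
obs 6: x=1 → posterior Beta(27/5, 16/3)
obs 7: x=1 → posterior Beta(32/5, 16/3)
obs 8: x=1 → posterior Beta(37/5, 16/3)
obs 9: x=0 → posterior Beta(37/5, 19/3)
obs 10: x=1 → posterior Beta(42/5, 19/3)
obs 11: x=0 → posterior Beta(42/5, 22/3)
obs 12: x=1 → posterior Beta(47/5, 22/3)
obs 13: x=1 → posterior Beta(52/5, 22/3)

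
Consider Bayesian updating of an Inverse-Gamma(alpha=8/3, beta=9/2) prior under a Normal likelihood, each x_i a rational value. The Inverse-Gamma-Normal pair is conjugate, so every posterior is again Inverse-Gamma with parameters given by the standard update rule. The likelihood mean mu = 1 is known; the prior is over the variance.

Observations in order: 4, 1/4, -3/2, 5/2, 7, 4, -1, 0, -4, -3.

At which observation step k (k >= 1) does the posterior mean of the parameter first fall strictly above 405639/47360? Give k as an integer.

k = 10

obs 1: x=4 → posterior Inverse-Gamma(19/6, 9)
obs 2: x=1/4 → posterior Inverse-Gamma(11/3, 297/32)
obs 3: x=-3/2 → posterior Inverse-Gamma(25/6, 397/32)
obs 4: x=5/2 → posterior Inverse-Gamma(14/3, 433/32)
obs 5: x=7 → posterior Inverse-Gamma(31/6, 1009/32)
obs 6: x=4 → posterior Inverse-Gamma(17/3, 1153/32)
obs 7: x=-1 → posterior Inverse-Gamma(37/6, 1217/32)
obs 8: x=0 → posterior Inverse-Gamma(20/3, 1233/32)
obs 9: x=-4 → posterior Inverse-Gamma(43/6, 1633/32)
obs 10: x=-3 → posterior Inverse-Gamma(23/3, 1889/32)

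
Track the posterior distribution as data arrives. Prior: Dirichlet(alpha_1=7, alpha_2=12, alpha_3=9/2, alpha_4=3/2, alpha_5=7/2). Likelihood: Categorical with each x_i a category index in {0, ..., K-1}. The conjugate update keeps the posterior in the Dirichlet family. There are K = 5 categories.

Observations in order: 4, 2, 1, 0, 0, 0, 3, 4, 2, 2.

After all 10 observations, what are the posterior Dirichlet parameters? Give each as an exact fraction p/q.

alpha_1=10, alpha_2=13, alpha_3=15/2, alpha_4=5/2, alpha_5=11/2

obs 1: x=4 → posterior Dirichlet(7, 12, 9/2, 3/2, 9/2)
obs 2: x=2 → posterior Dirichlet(7, 12, 11/2, 3/2, 9/2)
obs 3: x=1 → posterior Dirichlet(7, 13, 11/2, 3/2, 9/2)
obs 4: x=0 → posterior Dirichlet(8, 13, 11/2, 3/2, 9/2)
obs 5: x=0 → posterior Dirichlet(9, 13, 11/2, 3/2, 9/2)
obs 6: x=0 → posterior Dirichlet(10, 13, 11/2, 3/2, 9/2)
obs 7: x=3 → posterior Dirichlet(10, 13, 11/2, 5/2, 9/2)
obs 8: x=4 → posterior Dirichlet(10, 13, 11/2, 5/2, 11/2)
obs 9: x=2 → posterior Dirichlet(10, 13, 13/2, 5/2, 11/2)
obs 10: x=2 → posterior Dirichlet(10, 13, 15/2, 5/2, 11/2)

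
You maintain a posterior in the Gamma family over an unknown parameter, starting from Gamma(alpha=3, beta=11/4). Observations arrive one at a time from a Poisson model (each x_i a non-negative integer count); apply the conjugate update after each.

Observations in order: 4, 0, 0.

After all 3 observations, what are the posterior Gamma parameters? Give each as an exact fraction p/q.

alpha=7, beta=23/4

obs 1: x=4 → posterior Gamma(7, 15/4)
obs 2: x=0 → posterior Gamma(7, 19/4)
obs 3: x=0 → posterior Gamma(7, 23/4)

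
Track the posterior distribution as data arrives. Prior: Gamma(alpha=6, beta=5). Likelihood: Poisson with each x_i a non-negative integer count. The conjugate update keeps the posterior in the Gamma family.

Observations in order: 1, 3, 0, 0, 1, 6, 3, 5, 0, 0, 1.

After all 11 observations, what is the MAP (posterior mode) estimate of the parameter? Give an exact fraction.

25/16

obs 1: x=1 → posterior Gamma(7, 6)
obs 2: x=3 → posterior Gamma(10, 7)
obs 3: x=0 → posterior Gamma(10, 8)
obs 4: x=0 → posterior Gamma(10, 9)
obs 5: x=1 → posterior Gamma(11, 10)
obs 6: x=6 → posterior Gamma(17, 11)
obs 7: x=3 → posterior Gamma(20, 12)
obs 8: x=5 → posterior Gamma(25, 13)
obs 9: x=0 → posterior Gamma(25, 14)
obs 10: x=0 → posterior Gamma(25, 15)
obs 11: x=1 → posterior Gamma(26, 16)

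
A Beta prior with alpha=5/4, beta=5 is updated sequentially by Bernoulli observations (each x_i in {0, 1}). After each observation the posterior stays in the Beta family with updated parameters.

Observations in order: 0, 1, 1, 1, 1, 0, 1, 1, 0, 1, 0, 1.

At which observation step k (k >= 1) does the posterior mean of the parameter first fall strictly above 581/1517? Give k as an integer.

k = 4

obs 1: x=0 → posterior Beta(5/4, 6)
obs 2: x=1 → posterior Beta(9/4, 6)
obs 3: x=1 → posterior Beta(13/4, 6)
obs 4: x=1 → posterior Beta(17/4, 6)
obs 5: x=1 → posterior Beta(21/4, 6)
obs 6: x=0 → posterior Beta(21/4, 7)
obs 7: x=1 → posterior Beta(25/4, 7)
obs 8: x=1 → posterior Beta(29/4, 7)
obs 9: x=0 → posterior Beta(29/4, 8)
obs 10: x=1 → posterior Beta(33/4, 8)
obs 11: x=0 → posterior Beta(33/4, 9)
obs 12: x=1 → posterior Beta(37/4, 9)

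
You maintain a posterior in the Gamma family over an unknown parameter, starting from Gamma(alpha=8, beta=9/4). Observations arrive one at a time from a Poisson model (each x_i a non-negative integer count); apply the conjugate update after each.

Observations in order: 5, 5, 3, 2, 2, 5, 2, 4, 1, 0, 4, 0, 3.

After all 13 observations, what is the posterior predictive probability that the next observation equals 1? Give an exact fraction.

630994259558552929078294382147542856764424369095161588769425009966809246537514416/3811544977260437410497448593732943628077956504628588163541280664503574371337890625

obs 1: x=5 → posterior Gamma(13, 13/4)
obs 2: x=5 → posterior Gamma(18, 17/4)
obs 3: x=3 → posterior Gamma(21, 21/4)
obs 4: x=2 → posterior Gamma(23, 25/4)
obs 5: x=2 → posterior Gamma(25, 29/4)
obs 6: x=5 → posterior Gamma(30, 33/4)
obs 7: x=2 → posterior Gamma(32, 37/4)
obs 8: x=4 → posterior Gamma(36, 41/4)
obs 9: x=1 → posterior Gamma(37, 45/4)
obs 10: x=0 → posterior Gamma(37, 49/4)
obs 11: x=4 → posterior Gamma(41, 53/4)
obs 12: x=0 → posterior Gamma(41, 57/4)
obs 13: x=3 → posterior Gamma(44, 61/4)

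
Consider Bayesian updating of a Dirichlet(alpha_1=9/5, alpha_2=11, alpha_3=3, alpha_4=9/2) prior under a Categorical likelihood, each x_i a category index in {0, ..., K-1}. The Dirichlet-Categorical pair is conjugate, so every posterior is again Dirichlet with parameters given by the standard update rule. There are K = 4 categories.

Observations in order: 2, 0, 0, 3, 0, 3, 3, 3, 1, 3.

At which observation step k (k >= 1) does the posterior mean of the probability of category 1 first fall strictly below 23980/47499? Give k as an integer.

obs 1: x=2 → posterior Dirichlet(9/5, 11, 4, 9/2)
obs 2: x=0 → posterior Dirichlet(14/5, 11, 4, 9/2)
obs 3: x=0 → posterior Dirichlet(19/5, 11, 4, 9/2)
obs 4: x=3 → posterior Dirichlet(19/5, 11, 4, 11/2)
obs 5: x=0 → posterior Dirichlet(24/5, 11, 4, 11/2)
obs 6: x=3 → posterior Dirichlet(24/5, 11, 4, 13/2)
obs 7: x=3 → posterior Dirichlet(24/5, 11, 4, 15/2)
obs 8: x=3 → posterior Dirichlet(24/5, 11, 4, 17/2)
obs 9: x=1 → posterior Dirichlet(24/5, 12, 4, 17/2)
obs 10: x=3 → posterior Dirichlet(24/5, 12, 4, 19/2)

k = 2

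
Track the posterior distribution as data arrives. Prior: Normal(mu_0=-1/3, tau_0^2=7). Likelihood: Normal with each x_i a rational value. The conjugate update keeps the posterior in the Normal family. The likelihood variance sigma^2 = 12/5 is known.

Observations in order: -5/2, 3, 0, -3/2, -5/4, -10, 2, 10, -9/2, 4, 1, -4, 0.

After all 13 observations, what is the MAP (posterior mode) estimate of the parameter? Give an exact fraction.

-541/1868

obs 1: x=-5/2 → posterior Normal(-183/94, 84/47)
obs 2: x=3 → posterior Normal(27/164, 42/41)
obs 3: x=0 → posterior Normal(3/26, 28/39)
obs 4: x=-3/2 → posterior Normal(-39/152, 21/38)
obs 5: x=-5/4 → posterior Normal(-331/748, 84/187)
obs 6: x=-10 → posterior Normal(-577/296, 14/37)
obs 7: x=2 → posterior Normal(-1451/1028, 84/257)
obs 8: x=10 → posterior Normal(-51/1168, 21/73)
obs 9: x=-9/2 → posterior Normal(-227/436, 28/109)
obs 10: x=4 → posterior Normal(-121/1448, 42/181)
obs 11: x=1 → posterior Normal(19/1588, 84/397)
obs 12: x=-4 → posterior Normal(-541/1728, 7/36)
obs 13: x=0 → posterior Normal(-541/1868, 84/467)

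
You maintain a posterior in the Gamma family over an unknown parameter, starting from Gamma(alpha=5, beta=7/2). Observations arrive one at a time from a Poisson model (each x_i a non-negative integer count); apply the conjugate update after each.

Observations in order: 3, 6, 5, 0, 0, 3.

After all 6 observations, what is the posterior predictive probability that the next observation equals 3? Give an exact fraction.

obs 1: x=3 → posterior Gamma(8, 9/2)
obs 2: x=6 → posterior Gamma(14, 11/2)
obs 3: x=5 → posterior Gamma(19, 13/2)
obs 4: x=0 → posterior Gamma(19, 15/2)
obs 5: x=0 → posterior Gamma(19, 17/2)
obs 6: x=3 → posterior Gamma(22, 19/2)

219725122931074879979119814792512/1136272165922724266740722458520501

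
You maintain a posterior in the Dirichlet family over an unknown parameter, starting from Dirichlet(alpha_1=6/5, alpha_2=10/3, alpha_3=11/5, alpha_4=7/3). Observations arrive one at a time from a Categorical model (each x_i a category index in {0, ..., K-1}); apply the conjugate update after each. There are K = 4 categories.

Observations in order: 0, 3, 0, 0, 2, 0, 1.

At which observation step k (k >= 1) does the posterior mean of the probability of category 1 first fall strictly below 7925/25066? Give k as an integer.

obs 1: x=0 → posterior Dirichlet(11/5, 10/3, 11/5, 7/3)
obs 2: x=3 → posterior Dirichlet(11/5, 10/3, 11/5, 10/3)
obs 3: x=0 → posterior Dirichlet(16/5, 10/3, 11/5, 10/3)
obs 4: x=0 → posterior Dirichlet(21/5, 10/3, 11/5, 10/3)
obs 5: x=2 → posterior Dirichlet(21/5, 10/3, 16/5, 10/3)
obs 6: x=0 → posterior Dirichlet(26/5, 10/3, 16/5, 10/3)
obs 7: x=1 → posterior Dirichlet(26/5, 13/3, 16/5, 10/3)

k = 2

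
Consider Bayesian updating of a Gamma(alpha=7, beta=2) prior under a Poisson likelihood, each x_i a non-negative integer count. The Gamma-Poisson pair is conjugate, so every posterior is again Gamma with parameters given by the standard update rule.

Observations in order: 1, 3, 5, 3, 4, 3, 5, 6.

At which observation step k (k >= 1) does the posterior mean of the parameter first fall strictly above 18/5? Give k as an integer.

k = 8

obs 1: x=1 → posterior Gamma(8, 3)
obs 2: x=3 → posterior Gamma(11, 4)
obs 3: x=5 → posterior Gamma(16, 5)
obs 4: x=3 → posterior Gamma(19, 6)
obs 5: x=4 → posterior Gamma(23, 7)
obs 6: x=3 → posterior Gamma(26, 8)
obs 7: x=5 → posterior Gamma(31, 9)
obs 8: x=6 → posterior Gamma(37, 10)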